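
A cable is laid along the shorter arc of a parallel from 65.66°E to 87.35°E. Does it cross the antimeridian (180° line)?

Signed shortest Δλ = ((87.35 − 65.66 + 180) mod 360) − 180 = 21.69°.
Going east by 21.69° from +65.66° reaches +87.35° without touching 180°.

No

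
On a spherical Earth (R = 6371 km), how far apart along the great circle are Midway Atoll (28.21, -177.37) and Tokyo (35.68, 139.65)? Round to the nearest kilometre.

4106 km

Δλ = 139.65 − -177.37 = 317.02°; wrapped into (−180°, 180°]: -42.98°.
Δφ = 35.68 − 28.21 = 7.47°.
a = sin²(Δφ/2) + cos φ₁ · cos φ₂ · sin²(Δλ/2) = 0.100307.
c = 2·atan2(√a, √(1−a)) = 0.64453 rad → d = 6371·c ≈ 4106.27 km.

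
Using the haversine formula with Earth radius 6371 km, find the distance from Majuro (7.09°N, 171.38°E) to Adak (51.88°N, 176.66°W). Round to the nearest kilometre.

5100 km

Δλ = -176.66 − 171.38 = -348.04°; wrapped into (−180°, 180°]: 11.96°.
Δφ = 51.88 − 7.09 = 44.79°.
a = sin²(Δφ/2) + cos φ₁ · cos φ₂ · sin²(Δλ/2) = 0.151802.
c = 2·atan2(√a, √(1−a)) = 0.80043 rad → d = 6371·c ≈ 5099.56 km.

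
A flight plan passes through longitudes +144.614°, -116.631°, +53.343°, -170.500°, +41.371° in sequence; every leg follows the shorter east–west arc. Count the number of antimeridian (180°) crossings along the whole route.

3

Leg 1: +144.614° → -116.631°, shortest Δλ = 98.755° (east) — crosses 180°.
Leg 2: -116.631° → +53.343°, shortest Δλ = 169.974° (east) — does not cross 180°.
Leg 3: +53.343° → -170.500°, shortest Δλ = 136.157° (east) — crosses 180°.
Leg 4: -170.500° → +41.371°, shortest Δλ = -148.129° (west) — crosses 180°.
Total crossings: 3.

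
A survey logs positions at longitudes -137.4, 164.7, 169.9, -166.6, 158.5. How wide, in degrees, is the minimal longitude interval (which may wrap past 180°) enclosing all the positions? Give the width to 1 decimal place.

Sort the longitudes: -166.6°, -137.4°, +158.5°, +164.7°, +169.9°.
Eastward gaps between consecutive values (wrapping around): 29.2°, 295.9°, 6.2°, 5.2°, 23.5°.
Largest gap = 295.9° ⇒ minimal covering band is its complement: 360° − 295.9° = 64.1°.
Band runs from +158.5° eastward to -137.4°, crossing the antimeridian.

64.1°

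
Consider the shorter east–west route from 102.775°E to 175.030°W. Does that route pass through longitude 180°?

Naïve |-175.030 − 102.775| = 277.805° > 180°, so the shorter arc goes the other way round — across 180°.
Signed shortest Δλ = ((-175.030 − 102.775 + 180) mod 360) − 180 = 82.195°.
Going east by 82.195° from +102.775° passes through 180° before reaching -175.030°.

Yes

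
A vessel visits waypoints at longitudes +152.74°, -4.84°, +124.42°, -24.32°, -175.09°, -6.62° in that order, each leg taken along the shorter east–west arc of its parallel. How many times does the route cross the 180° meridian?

Leg 1: +152.74° → -4.84°, shortest Δλ = -157.58° (west) — does not cross 180°.
Leg 2: -4.84° → +124.42°, shortest Δλ = 129.26° (east) — does not cross 180°.
Leg 3: +124.42° → -24.32°, shortest Δλ = -148.74° (west) — does not cross 180°.
Leg 4: -24.32° → -175.09°, shortest Δλ = -150.77° (west) — does not cross 180°.
Leg 5: -175.09° → -6.62°, shortest Δλ = 168.47° (east) — does not cross 180°.
Total crossings: 0.

0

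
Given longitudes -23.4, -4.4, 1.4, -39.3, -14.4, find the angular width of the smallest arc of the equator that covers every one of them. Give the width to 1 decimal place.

40.7°

Sort the longitudes: -39.3°, -23.4°, -14.4°, -4.4°, +1.4°.
Eastward gaps between consecutive values (wrapping around): 15.9°, 9.0°, 10.0°, 5.8°, 319.3°.
Largest gap = 319.3° ⇒ minimal covering band is its complement: 360° − 319.3° = 40.7°.
Band runs from -39.3° eastward to +1.4°.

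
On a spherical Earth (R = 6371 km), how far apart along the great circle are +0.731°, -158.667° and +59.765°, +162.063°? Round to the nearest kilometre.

Δλ = 162.063 − -158.667 = 320.730°; wrapped into (−180°, 180°]: -39.270°.
Δφ = 59.765 − 0.731 = 59.034°.
a = sin²(Δφ/2) + cos φ₁ · cos φ₂ · sin²(Δλ/2) = 0.299588.
c = 2·atan2(√a, √(1−a)) = 1.15838 rad → d = 6371·c ≈ 7380.05 km.

7380 km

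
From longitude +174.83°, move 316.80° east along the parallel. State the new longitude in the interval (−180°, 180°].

+131.63°

Start at +174.83°; shift +316.80° → +491.63°.
+491.63° lies outside (−180°, 180°]; subtract 360° → +131.63°.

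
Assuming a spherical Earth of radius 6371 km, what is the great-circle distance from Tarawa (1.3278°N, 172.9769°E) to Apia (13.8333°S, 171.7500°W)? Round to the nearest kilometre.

2382 km

Δλ = -171.7500 − 172.9769 = -344.7269°; wrapped into (−180°, 180°]: 15.2731°.
Δφ = -13.8333 − 1.3278 = -15.1611°.
a = sin²(Δφ/2) + cos φ₁ · cos φ₂ · sin²(Δλ/2) = 0.034545.
c = 2·atan2(√a, √(1−a)) = 0.37390 rad → d = 6371·c ≈ 2382.13 km.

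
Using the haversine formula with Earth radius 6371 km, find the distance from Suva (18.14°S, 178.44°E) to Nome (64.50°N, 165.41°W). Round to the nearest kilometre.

9293 km

Δλ = -165.41 − 178.44 = -343.85°; wrapped into (−180°, 180°]: 16.15°.
Δφ = 64.50 − -18.14 = 82.64°.
a = sin²(Δφ/2) + cos φ₁ · cos φ₂ · sin²(Δλ/2) = 0.444021.
c = 2·atan2(√a, √(1−a)) = 1.45860 rad → d = 6371·c ≈ 9292.76 km.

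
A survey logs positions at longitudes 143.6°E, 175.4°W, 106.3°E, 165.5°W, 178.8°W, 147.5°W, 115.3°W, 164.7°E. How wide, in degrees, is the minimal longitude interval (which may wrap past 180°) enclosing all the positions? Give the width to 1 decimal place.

138.4°

Sort the longitudes: -178.8°, -175.4°, -165.5°, -147.5°, -115.3°, +106.3°, +143.6°, +164.7°.
Eastward gaps between consecutive values (wrapping around): 3.4°, 9.9°, 18.0°, 32.2°, 221.6°, 37.3°, 21.1°, 16.5°.
Largest gap = 221.6° ⇒ minimal covering band is its complement: 360° − 221.6° = 138.4°.
Band runs from +106.3° eastward to -115.3°, crossing the antimeridian.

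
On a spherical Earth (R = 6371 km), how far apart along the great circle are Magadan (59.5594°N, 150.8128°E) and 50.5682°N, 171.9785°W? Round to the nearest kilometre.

2530 km

Δλ = -171.9785 − 150.8128 = -322.7913°; wrapped into (−180°, 180°]: 37.2087°.
Δφ = 50.5682 − 59.5594 = -8.9912°.
a = sin²(Δφ/2) + cos φ₁ · cos φ₂ · sin²(Δλ/2) = 0.038897.
c = 2·atan2(√a, √(1−a)) = 0.39705 rad → d = 6371·c ≈ 2529.60 km.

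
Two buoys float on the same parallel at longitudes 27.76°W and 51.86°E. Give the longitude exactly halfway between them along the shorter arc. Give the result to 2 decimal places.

12.05°E

Signed shortest Δλ from -27.76° to +51.86° is +79.62°.
Midpoint longitude = -27.76° + (+79.62°)/2 = -27.76° + 39.81° = +12.05°.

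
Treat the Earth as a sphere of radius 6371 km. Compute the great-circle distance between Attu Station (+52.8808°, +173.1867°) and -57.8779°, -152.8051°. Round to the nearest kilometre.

Δλ = -152.8051 − 173.1867 = -325.9918°; wrapped into (−180°, 180°]: 34.0082°.
Δφ = -57.8779 − 52.8808 = -110.7587°.
a = sin²(Δφ/2) + cos φ₁ · cos φ₂ · sin²(Δλ/2) = 0.704659.
c = 2·atan2(√a, √(1−a)) = 1.99250 rad → d = 6371·c ≈ 12694.23 km.

12694 km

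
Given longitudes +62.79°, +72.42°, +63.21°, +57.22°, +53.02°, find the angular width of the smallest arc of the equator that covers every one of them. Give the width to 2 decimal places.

19.40°

Sort the longitudes: +53.02°, +57.22°, +62.79°, +63.21°, +72.42°.
Eastward gaps between consecutive values (wrapping around): 4.20°, 5.57°, 0.42°, 9.21°, 340.60°.
Largest gap = 340.60° ⇒ minimal covering band is its complement: 360° − 340.60° = 19.40°.
Band runs from +53.02° eastward to +72.42°.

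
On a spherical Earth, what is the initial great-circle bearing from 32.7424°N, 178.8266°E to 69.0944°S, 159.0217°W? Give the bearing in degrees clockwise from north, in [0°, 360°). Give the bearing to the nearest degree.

Δλ = -159.0217 − 178.8266 = -337.8483°; wrapped into (−180°, 180°]: 22.1517°.
θ = atan2( sin Δλ · cos φ₂ , cos φ₁ · sin φ₂ − sin φ₁ · cos φ₂ · cos Δλ )
  = atan2(0.13455, -0.96449) = 172.059° → normalised to [0°, 360°): 172.059°.

172°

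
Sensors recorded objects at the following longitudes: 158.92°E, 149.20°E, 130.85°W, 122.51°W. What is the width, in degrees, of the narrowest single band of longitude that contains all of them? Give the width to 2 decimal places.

88.29°

Sort the longitudes: -130.85°, -122.51°, +149.20°, +158.92°.
Eastward gaps between consecutive values (wrapping around): 8.34°, 271.71°, 9.72°, 70.23°.
Largest gap = 271.71° ⇒ minimal covering band is its complement: 360° − 271.71° = 88.29°.
Band runs from +149.20° eastward to -122.51°, crossing the antimeridian.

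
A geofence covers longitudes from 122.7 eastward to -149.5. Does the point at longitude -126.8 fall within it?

No

Band width going east from +122.7° to -149.5°: ((-149.5 − 122.7) mod 360) = 87.8°.
Offset of -126.8° east of the west edge: ((-126.8 − 122.7) mod 360) = 110.5°.
110.5° > 87.8° ⇒ outside.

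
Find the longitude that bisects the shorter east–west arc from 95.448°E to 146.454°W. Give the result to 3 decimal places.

Signed shortest Δλ from +95.448° to -146.454° is +118.098°.
Midpoint longitude = +95.448° + (+118.098°)/2 = +95.448° + 59.049° = +154.497°.
(The naïve average (+95.448 + -146.454)/2 = -25.503° is on the wrong side of the globe.)

154.497°E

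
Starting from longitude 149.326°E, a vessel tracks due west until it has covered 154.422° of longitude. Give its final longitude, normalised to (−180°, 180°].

5.096°W

Start at +149.326°; shift −154.422° → -5.096°.
-5.096° already lies in (−180°, 180°].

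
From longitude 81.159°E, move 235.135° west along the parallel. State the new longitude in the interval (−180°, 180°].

153.976°W

Start at +81.159°; shift −235.135° → -153.976°.
-153.976° already lies in (−180°, 180°].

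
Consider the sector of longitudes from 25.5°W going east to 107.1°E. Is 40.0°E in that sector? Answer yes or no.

Band width going east from -25.5° to +107.1°: ((107.1 − -25.5) mod 360) = 132.6°.
Offset of +40.0° east of the west edge: ((40.0 − -25.5) mod 360) = 65.5°.
65.5° ≤ 132.6° ⇒ inside.

Yes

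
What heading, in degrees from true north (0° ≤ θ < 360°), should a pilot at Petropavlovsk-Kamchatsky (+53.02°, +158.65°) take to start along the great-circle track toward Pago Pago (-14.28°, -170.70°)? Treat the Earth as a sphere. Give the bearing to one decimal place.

Δλ = -170.70 − 158.65 = -329.35°; wrapped into (−180°, 180°]: 30.65°.
θ = atan2( sin Δλ · cos φ₂ , cos φ₁ · sin φ₂ − sin φ₁ · cos φ₂ · cos Δλ )
  = atan2(0.49404, -0.81439) = 148.757° → normalised to [0°, 360°): 148.757°.

148.8°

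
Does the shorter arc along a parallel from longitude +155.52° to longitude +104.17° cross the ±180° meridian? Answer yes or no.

Signed shortest Δλ = ((104.17 − 155.52 + 180) mod 360) − 180 = -51.35°.
Going west by 51.35° from +155.52° reaches +104.17° without touching 180°.

No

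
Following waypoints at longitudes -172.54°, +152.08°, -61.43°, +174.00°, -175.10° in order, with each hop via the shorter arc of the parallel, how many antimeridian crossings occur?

Leg 1: -172.54° → +152.08°, shortest Δλ = -35.38° (west) — crosses 180°.
Leg 2: +152.08° → -61.43°, shortest Δλ = 146.49° (east) — crosses 180°.
Leg 3: -61.43° → +174.00°, shortest Δλ = -124.57° (west) — crosses 180°.
Leg 4: +174.00° → -175.10°, shortest Δλ = 10.9° (east) — crosses 180°.
Total crossings: 4.

4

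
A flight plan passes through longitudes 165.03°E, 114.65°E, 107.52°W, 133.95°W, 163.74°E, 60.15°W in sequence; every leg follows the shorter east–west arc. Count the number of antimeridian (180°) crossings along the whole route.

3

Leg 1: +165.03° → +114.65°, shortest Δλ = -50.38° (west) — does not cross 180°.
Leg 2: +114.65° → -107.52°, shortest Δλ = 137.83° (east) — crosses 180°.
Leg 3: -107.52° → -133.95°, shortest Δλ = -26.43° (west) — does not cross 180°.
Leg 4: -133.95° → +163.74°, shortest Δλ = -62.31° (west) — crosses 180°.
Leg 5: +163.74° → -60.15°, shortest Δλ = 136.11° (east) — crosses 180°.
Total crossings: 3.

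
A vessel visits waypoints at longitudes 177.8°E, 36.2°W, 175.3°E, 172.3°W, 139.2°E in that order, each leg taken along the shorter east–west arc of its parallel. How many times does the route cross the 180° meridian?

Leg 1: +177.8° → -36.2°, shortest Δλ = 146.0° (east) — crosses 180°.
Leg 2: -36.2° → +175.3°, shortest Δλ = -148.5° (west) — crosses 180°.
Leg 3: +175.3° → -172.3°, shortest Δλ = 12.4° (east) — crosses 180°.
Leg 4: -172.3° → +139.2°, shortest Δλ = -48.5° (west) — crosses 180°.
Total crossings: 4.

4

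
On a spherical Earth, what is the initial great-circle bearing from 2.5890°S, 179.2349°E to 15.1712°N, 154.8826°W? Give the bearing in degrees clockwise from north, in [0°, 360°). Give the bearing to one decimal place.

Δλ = -154.8826 − 179.2349 = -334.1175°; wrapped into (−180°, 180°]: 25.8825°.
θ = atan2( sin Δλ · cos φ₂ , cos φ₁ · sin φ₂ − sin φ₁ · cos φ₂ · cos Δλ )
  = atan2(0.42131, 0.30066) = 54.487° → normalised to [0°, 360°): 54.487°.

54.5°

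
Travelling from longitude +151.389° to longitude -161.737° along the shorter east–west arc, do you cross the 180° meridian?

Yes

Naïve |-161.737 − 151.389| = 313.126° > 180°, so the shorter arc goes the other way round — across 180°.
Signed shortest Δλ = ((-161.737 − 151.389 + 180) mod 360) − 180 = 46.874°.
Going east by 46.874° from +151.389° passes through 180° before reaching -161.737°.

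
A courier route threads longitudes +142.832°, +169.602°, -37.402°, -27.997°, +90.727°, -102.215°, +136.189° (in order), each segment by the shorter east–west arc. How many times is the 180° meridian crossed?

Leg 1: +142.832° → +169.602°, shortest Δλ = 26.77° (east) — does not cross 180°.
Leg 2: +169.602° → -37.402°, shortest Δλ = 152.996° (east) — crosses 180°.
Leg 3: -37.402° → -27.997°, shortest Δλ = 9.405° (east) — does not cross 180°.
Leg 4: -27.997° → +90.727°, shortest Δλ = 118.724° (east) — does not cross 180°.
Leg 5: +90.727° → -102.215°, shortest Δλ = 167.058° (east) — crosses 180°.
Leg 6: -102.215° → +136.189°, shortest Δλ = -121.596° (west) — crosses 180°.
Total crossings: 3.

3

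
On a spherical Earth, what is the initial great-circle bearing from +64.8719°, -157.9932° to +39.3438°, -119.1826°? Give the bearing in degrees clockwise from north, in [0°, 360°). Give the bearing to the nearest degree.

120°

Δλ = -119.1826 − -157.9932 = 38.8106°.
θ = atan2( sin Δλ · cos φ₂ , cos φ₁ · sin φ₂ − sin φ₁ · cos φ₂ · cos Δλ )
  = atan2(0.48470, -0.27637) = 119.692° → normalised to [0°, 360°): 119.692°.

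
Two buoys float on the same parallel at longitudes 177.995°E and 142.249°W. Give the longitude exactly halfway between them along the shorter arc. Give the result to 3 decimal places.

162.127°W

Signed shortest Δλ from +177.995° to -142.249° is +39.756°.
Midpoint longitude = +177.995° + (+39.756°)/2 = +177.995° + 19.878° = +197.873°.
Normalise into (−180°, 180°]: -162.127°.
(The naïve average (+177.995 + -142.249)/2 = 17.873° is on the wrong side of the globe.)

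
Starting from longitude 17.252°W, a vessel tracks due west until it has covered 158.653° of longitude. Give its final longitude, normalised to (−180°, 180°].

Start at -17.252°; shift −158.653° → -175.905°.
-175.905° already lies in (−180°, 180°].

175.905°W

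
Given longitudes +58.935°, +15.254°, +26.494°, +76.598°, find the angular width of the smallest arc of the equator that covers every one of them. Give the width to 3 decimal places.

Sort the longitudes: +15.254°, +26.494°, +58.935°, +76.598°.
Eastward gaps between consecutive values (wrapping around): 11.240°, 32.441°, 17.663°, 298.656°.
Largest gap = 298.656° ⇒ minimal covering band is its complement: 360° − 298.656° = 61.344°.
Band runs from +15.254° eastward to +76.598°.

61.344°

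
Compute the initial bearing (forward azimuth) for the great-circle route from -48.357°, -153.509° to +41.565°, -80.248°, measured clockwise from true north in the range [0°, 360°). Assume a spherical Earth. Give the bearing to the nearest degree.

Δλ = -80.248 − -153.509 = 73.261°.
θ = atan2( sin Δλ · cos φ₂ , cos φ₁ · sin φ₂ − sin φ₁ · cos φ₂ · cos Δλ )
  = atan2(0.71650, 0.60190) = 49.968° → normalised to [0°, 360°): 49.968°.

50°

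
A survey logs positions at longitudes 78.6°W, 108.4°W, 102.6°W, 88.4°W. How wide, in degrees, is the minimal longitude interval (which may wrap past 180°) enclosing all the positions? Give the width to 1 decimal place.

29.8°

Sort the longitudes: -108.4°, -102.6°, -88.4°, -78.6°.
Eastward gaps between consecutive values (wrapping around): 5.8°, 14.2°, 9.8°, 330.2°.
Largest gap = 330.2° ⇒ minimal covering band is its complement: 360° − 330.2° = 29.8°.
Band runs from -108.4° eastward to -78.6°.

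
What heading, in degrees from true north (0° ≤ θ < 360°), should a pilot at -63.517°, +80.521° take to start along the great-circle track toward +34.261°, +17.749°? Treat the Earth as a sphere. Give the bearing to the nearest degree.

309°

Δλ = 17.749 − 80.521 = -62.772°.
θ = atan2( sin Δλ · cos φ₂ , cos φ₁ · sin φ₂ − sin φ₁ · cos φ₂ · cos Δλ )
  = atan2(-0.73490, 0.58951) = -51.265° → normalised to [0°, 360°): 308.735°.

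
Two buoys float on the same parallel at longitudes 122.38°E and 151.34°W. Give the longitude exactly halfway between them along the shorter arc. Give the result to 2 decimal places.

165.52°E

Signed shortest Δλ from +122.38° to -151.34° is +86.28°.
Midpoint longitude = +122.38° + (+86.28°)/2 = +122.38° + 43.14° = +165.52°.
(The naïve average (+122.38 + -151.34)/2 = -14.48° is on the wrong side of the globe.)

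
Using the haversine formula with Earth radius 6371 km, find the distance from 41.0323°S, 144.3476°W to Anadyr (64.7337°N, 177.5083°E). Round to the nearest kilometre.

12221 km

Δλ = 177.5083 − -144.3476 = 321.8559°; wrapped into (−180°, 180°]: -38.1441°.
Δφ = 64.7337 − -41.0323 = 105.7660°.
a = sin²(Δφ/2) + cos φ₁ · cos φ₂ · sin²(Δλ/2) = 0.670232.
c = 2·atan2(√a, √(1−a)) = 1.91821 rad → d = 6371·c ≈ 12220.89 km.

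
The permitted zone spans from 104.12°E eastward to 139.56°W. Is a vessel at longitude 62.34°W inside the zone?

No

Band width going east from +104.12° to -139.56°: ((-139.56 − 104.12) mod 360) = 116.32°.
Offset of -62.34° east of the west edge: ((-62.34 − 104.12) mod 360) = 193.54°.
193.54° > 116.32° ⇒ outside.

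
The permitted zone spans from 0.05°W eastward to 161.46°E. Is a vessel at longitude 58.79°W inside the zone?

No

Band width going east from -0.05° to +161.46°: ((161.46 − -0.05) mod 360) = 161.51°.
Offset of -58.79° east of the west edge: ((-58.79 − -0.05) mod 360) = 301.26°.
301.26° > 161.51° ⇒ outside.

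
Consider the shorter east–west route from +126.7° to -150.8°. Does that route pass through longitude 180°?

Yes

Naïve |-150.8 − 126.7| = 277.5° > 180°, so the shorter arc goes the other way round — across 180°.
Signed shortest Δλ = ((-150.8 − 126.7 + 180) mod 360) − 180 = 82.5°.
Going east by 82.5° from +126.7° passes through 180° before reaching -150.8°.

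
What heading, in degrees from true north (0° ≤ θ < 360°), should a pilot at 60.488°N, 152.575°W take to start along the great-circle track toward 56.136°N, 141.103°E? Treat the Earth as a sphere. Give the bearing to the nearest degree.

293°

Δλ = 141.103 − -152.575 = 293.678°; wrapped into (−180°, 180°]: -66.322°.
θ = atan2( sin Δλ · cos φ₂ , cos φ₁ · sin φ₂ − sin φ₁ · cos φ₂ · cos Δλ )
  = atan2(-0.51031, 0.21430) = -67.221° → normalised to [0°, 360°): 292.779°.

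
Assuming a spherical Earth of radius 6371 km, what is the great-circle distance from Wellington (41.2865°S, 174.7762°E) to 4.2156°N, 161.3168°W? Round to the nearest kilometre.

Δλ = -161.3168 − 174.7762 = -336.0930°; wrapped into (−180°, 180°]: 23.9070°.
Δφ = 4.2156 − -41.2865 = 45.5021°.
a = sin²(Δφ/2) + cos φ₁ · cos φ₂ · sin²(Δλ/2) = 0.181705.
c = 2·atan2(√a, √(1−a)) = 0.88073 rad → d = 6371·c ≈ 5611.12 km.

5611 km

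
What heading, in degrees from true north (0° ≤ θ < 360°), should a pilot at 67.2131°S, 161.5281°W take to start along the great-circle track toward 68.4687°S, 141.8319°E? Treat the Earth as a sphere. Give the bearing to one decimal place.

Δλ = 141.8319 − -161.5281 = 303.3600°; wrapped into (−180°, 180°]: -56.6400°.
θ = atan2( sin Δλ · cos φ₂ , cos φ₁ · sin φ₂ − sin φ₁ · cos φ₂ · cos Δλ )
  = atan2(-0.30654, -0.17421) = -119.610° → normalised to [0°, 360°): 240.390°.

240.4°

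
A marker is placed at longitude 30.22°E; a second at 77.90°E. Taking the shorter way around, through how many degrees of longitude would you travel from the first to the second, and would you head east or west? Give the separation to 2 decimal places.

Raw difference: 77.90 − 30.22 = 47.68°.
Normalise into (−180°, 180°]: 47.68° stays 47.68°.
Positive ⇒ the second point lies to the east; separation 47.68°.

47.68° east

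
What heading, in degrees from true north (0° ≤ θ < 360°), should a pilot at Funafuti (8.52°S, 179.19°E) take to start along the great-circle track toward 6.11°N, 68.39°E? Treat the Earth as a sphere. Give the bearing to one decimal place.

273.3°

Δλ = 68.39 − 179.19 = -110.80°.
θ = atan2( sin Δλ · cos φ₂ , cos φ₁ · sin φ₂ − sin φ₁ · cos φ₂ · cos Δλ )
  = atan2(-0.92952, 0.05295) = -86.740° → normalised to [0°, 360°): 273.260°.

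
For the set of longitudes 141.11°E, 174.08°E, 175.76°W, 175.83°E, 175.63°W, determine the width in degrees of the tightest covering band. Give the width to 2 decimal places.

43.26°

Sort the longitudes: -175.76°, -175.63°, +141.11°, +174.08°, +175.83°.
Eastward gaps between consecutive values (wrapping around): 0.13°, 316.74°, 32.97°, 1.75°, 8.41°.
Largest gap = 316.74° ⇒ minimal covering band is its complement: 360° − 316.74° = 43.26°.
Band runs from +141.11° eastward to -175.63°, crossing the antimeridian.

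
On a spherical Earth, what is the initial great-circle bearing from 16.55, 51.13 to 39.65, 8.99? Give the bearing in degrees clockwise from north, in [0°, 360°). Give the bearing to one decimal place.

Δλ = 8.99 − 51.13 = -42.14°.
θ = atan2( sin Δλ · cos φ₂ , cos φ₁ · sin φ₂ − sin φ₁ · cos φ₂ · cos Δλ )
  = atan2(-0.51660, 0.44903) = -49.003° → normalised to [0°, 360°): 310.997°.

311.0°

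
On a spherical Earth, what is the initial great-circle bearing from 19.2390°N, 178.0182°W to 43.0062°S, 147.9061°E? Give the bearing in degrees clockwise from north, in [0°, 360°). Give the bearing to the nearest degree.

Δλ = 147.9061 − -178.0182 = 325.9243°; wrapped into (−180°, 180°]: -34.0757°.
θ = atan2( sin Δλ · cos φ₂ , cos φ₁ · sin φ₂ − sin φ₁ · cos φ₂ · cos Δλ )
  = atan2(-0.40973, -0.84357) = -154.094° → normalised to [0°, 360°): 205.906°.

206°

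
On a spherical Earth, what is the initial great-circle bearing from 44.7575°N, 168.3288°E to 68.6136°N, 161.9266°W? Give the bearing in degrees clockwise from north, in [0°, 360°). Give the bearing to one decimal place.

22.4°

Δλ = -161.9266 − 168.3288 = -330.2554°; wrapped into (−180°, 180°]: 29.7446°.
θ = atan2( sin Δλ · cos φ₂ , cos φ₁ · sin φ₂ − sin φ₁ · cos φ₂ · cos Δλ )
  = atan2(0.18092, 0.43827) = 22.431° → normalised to [0°, 360°): 22.431°.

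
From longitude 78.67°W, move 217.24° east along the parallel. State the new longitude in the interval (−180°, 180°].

138.57°E

Start at -78.67°; shift +217.24° → +138.57°.
+138.57° already lies in (−180°, 180°].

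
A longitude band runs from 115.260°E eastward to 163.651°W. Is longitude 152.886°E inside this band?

Yes

Band width going east from +115.260° to -163.651°: ((-163.651 − 115.260) mod 360) = 81.089°.
Offset of +152.886° east of the west edge: ((152.886 − 115.260) mod 360) = 37.626°.
37.626° ≤ 81.089° ⇒ inside.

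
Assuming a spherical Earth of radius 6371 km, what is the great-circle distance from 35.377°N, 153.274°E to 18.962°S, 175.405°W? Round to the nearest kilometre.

Δλ = -175.405 − 153.274 = -328.679°; wrapped into (−180°, 180°]: 31.321°.
Δφ = -18.962 − 35.377 = -54.339°.
a = sin²(Δφ/2) + cos φ₁ · cos φ₂ · sin²(Δλ/2) = 0.264694.
c = 2·atan2(√a, √(1−a)) = 1.08081 rad → d = 6371·c ≈ 6885.85 km.

6886 km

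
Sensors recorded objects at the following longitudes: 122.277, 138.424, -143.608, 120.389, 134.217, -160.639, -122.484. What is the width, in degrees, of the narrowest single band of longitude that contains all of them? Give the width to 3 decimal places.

117.127°

Sort the longitudes: -160.639°, -143.608°, -122.484°, +120.389°, +122.277°, +134.217°, +138.424°.
Eastward gaps between consecutive values (wrapping around): 17.031°, 21.124°, 242.873°, 1.888°, 11.940°, 4.207°, 60.937°.
Largest gap = 242.873° ⇒ minimal covering band is its complement: 360° − 242.873° = 117.127°.
Band runs from +120.389° eastward to -122.484°, crossing the antimeridian.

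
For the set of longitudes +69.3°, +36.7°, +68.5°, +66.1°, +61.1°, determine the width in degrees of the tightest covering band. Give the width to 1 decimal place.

Sort the longitudes: +36.7°, +61.1°, +66.1°, +68.5°, +69.3°.
Eastward gaps between consecutive values (wrapping around): 24.4°, 5.0°, 2.4°, 0.8°, 327.4°.
Largest gap = 327.4° ⇒ minimal covering band is its complement: 360° − 327.4° = 32.6°.
Band runs from +36.7° eastward to +69.3°.

32.6°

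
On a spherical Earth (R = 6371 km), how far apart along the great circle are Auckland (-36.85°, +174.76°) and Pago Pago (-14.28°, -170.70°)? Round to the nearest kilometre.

2894 km

Δλ = -170.70 − 174.76 = -345.46°; wrapped into (−180°, 180°]: 14.54°.
Δφ = -14.28 − -36.85 = 22.57°.
a = sin²(Δφ/2) + cos φ₁ · cos φ₂ · sin²(Δλ/2) = 0.050713.
c = 2·atan2(√a, √(1−a)) = 0.45429 rad → d = 6371·c ≈ 2894.26 km.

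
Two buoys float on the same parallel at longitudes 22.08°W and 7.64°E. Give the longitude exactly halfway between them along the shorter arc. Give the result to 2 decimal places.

Signed shortest Δλ from -22.08° to +7.64° is +29.72°.
Midpoint longitude = -22.08° + (+29.72°)/2 = -22.08° + 14.86° = -7.22°.

7.22°W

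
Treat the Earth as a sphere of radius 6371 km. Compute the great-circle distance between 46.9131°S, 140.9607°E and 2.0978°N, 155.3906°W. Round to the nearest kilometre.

8224 km

Δλ = -155.3906 − 140.9607 = -296.3513°; wrapped into (−180°, 180°]: 63.6487°.
Δφ = 2.0978 − -46.9131 = 49.0109°.
a = sin²(Δφ/2) + cos φ₁ · cos φ₂ · sin²(Δλ/2) = 0.361862.
c = 2·atan2(√a, √(1−a)) = 1.29088 rad → d = 6371·c ≈ 8224.19 km.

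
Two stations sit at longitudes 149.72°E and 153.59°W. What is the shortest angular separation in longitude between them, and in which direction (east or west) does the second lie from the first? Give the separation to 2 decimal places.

56.69° east

Raw difference: -153.59 − 149.72 = -303.31°.
Normalise into (−180°, 180°]: -303.31° + 360° = 56.69°.
Positive ⇒ the second point lies to the east; separation 56.69°.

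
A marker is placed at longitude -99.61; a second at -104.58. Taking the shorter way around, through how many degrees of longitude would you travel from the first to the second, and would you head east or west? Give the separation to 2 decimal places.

4.97° west

Raw difference: -104.58 − -99.61 = -4.97°.
Normalise into (−180°, 180°]: -4.97° stays -4.97°.
Negative ⇒ the second point lies to the west; separation 4.97°.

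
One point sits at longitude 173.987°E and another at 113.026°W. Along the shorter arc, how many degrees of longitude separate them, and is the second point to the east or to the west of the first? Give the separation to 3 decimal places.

72.987° east

Raw difference: -113.026 − 173.987 = -287.013°.
Normalise into (−180°, 180°]: -287.013° + 360° = 72.987°.
Positive ⇒ the second point lies to the east; separation 72.987°.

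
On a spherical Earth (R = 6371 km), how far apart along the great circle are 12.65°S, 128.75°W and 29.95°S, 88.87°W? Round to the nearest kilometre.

Δλ = -88.87 − -128.75 = 39.88°.
Δφ = -29.95 − -12.65 = -17.30°.
a = sin²(Δφ/2) + cos φ₁ · cos φ₂ · sin²(Δλ/2) = 0.120948.
c = 2·atan2(√a, √(1−a)) = 0.71039 rad → d = 6371·c ≈ 4525.92 km.

4526 km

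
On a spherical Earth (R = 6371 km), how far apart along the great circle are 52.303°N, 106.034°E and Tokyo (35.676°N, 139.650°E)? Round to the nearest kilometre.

Δλ = 139.650 − 106.034 = 33.616°.
Δφ = 35.676 − 52.303 = -16.627°.
a = sin²(Δφ/2) + cos φ₁ · cos φ₂ · sin²(Δλ/2) = 0.062441.
c = 2·atan2(√a, √(1−a)) = 0.50512 rad → d = 6371·c ≈ 3218.09 km.

3218 km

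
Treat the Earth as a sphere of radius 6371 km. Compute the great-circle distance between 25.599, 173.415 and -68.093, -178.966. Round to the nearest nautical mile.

5636 nmi

Δλ = -178.966 − 173.415 = -352.381°; wrapped into (−180°, 180°]: 7.619°.
Δφ = -68.093 − 25.599 = -93.692°.
a = sin²(Δφ/2) + cos φ₁ · cos φ₂ · sin²(Δλ/2) = 0.533682.
c = 2·atan2(√a, √(1−a)) = 1.63821 rad → d = 6371·c ≈ 10437.04 km ≈ 5635.55 nmi.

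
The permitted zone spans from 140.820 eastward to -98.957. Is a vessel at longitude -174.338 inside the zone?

Band width going east from +140.820° to -98.957°: ((-98.957 − 140.820) mod 360) = 120.223°.
Offset of -174.338° east of the west edge: ((-174.338 − 140.820) mod 360) = 44.842°.
44.842° ≤ 120.223° ⇒ inside.

Yes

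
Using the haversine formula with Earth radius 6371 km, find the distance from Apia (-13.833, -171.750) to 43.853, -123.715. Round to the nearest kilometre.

8049 km

Δλ = -123.715 − -171.750 = 48.035°.
Δφ = 43.853 − -13.833 = 57.686°.
a = sin²(Δφ/2) + cos φ₁ · cos φ₂ · sin²(Δλ/2) = 0.348718.
c = 2·atan2(√a, √(1−a)) = 1.26341 rad → d = 6371·c ≈ 8049.21 km.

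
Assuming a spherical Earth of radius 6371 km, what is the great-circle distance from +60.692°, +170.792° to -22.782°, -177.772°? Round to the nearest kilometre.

9339 km

Δλ = -177.772 − 170.792 = -348.564°; wrapped into (−180°, 180°]: 11.436°.
Δφ = -22.782 − 60.692 = -83.474°.
a = sin²(Δφ/2) + cos φ₁ · cos φ₂ · sin²(Δλ/2) = 0.447653.
c = 2·atan2(√a, √(1−a)) = 1.46591 rad → d = 6371·c ≈ 9339.31 km.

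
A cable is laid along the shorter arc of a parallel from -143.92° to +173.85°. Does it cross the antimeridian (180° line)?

Yes

Naïve |173.85 − -143.92| = 317.77° > 180°, so the shorter arc goes the other way round — across 180°.
Signed shortest Δλ = ((173.85 − -143.92 + 180) mod 360) − 180 = -42.23°.
Going west by 42.23° from -143.92° passes through 180° before reaching +173.85°.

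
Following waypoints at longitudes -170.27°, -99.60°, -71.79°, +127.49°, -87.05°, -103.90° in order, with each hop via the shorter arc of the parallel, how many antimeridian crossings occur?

2

Leg 1: -170.27° → -99.60°, shortest Δλ = 70.67° (east) — does not cross 180°.
Leg 2: -99.60° → -71.79°, shortest Δλ = 27.81° (east) — does not cross 180°.
Leg 3: -71.79° → +127.49°, shortest Δλ = -160.72° (west) — crosses 180°.
Leg 4: +127.49° → -87.05°, shortest Δλ = 145.46° (east) — crosses 180°.
Leg 5: -87.05° → -103.90°, shortest Δλ = -16.85° (west) — does not cross 180°.
Total crossings: 2.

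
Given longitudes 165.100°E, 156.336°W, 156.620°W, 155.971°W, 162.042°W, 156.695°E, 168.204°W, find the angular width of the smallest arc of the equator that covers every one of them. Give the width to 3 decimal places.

Sort the longitudes: -168.204°, -162.042°, -156.620°, -156.336°, -155.971°, +156.695°, +165.100°.
Eastward gaps between consecutive values (wrapping around): 6.162°, 5.422°, 0.284°, 0.365°, 312.666°, 8.405°, 26.696°.
Largest gap = 312.666° ⇒ minimal covering band is its complement: 360° − 312.666° = 47.334°.
Band runs from +156.695° eastward to -155.971°, crossing the antimeridian.

47.334°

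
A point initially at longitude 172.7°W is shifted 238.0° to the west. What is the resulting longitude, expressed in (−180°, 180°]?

50.7°W

Start at -172.7°; shift −238.0° → -410.7°.
-410.7° lies outside (−180°, 180°]; add 360° → -50.7°.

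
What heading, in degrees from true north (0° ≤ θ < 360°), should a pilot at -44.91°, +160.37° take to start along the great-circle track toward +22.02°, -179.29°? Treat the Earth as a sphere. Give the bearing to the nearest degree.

20°

Δλ = -179.29 − 160.37 = -339.66°; wrapped into (−180°, 180°]: 20.34°.
θ = atan2( sin Δλ · cos φ₂ , cos φ₁ · sin φ₂ − sin φ₁ · cos φ₂ · cos Δλ )
  = atan2(0.32223, 0.87922) = 20.128° → normalised to [0°, 360°): 20.128°.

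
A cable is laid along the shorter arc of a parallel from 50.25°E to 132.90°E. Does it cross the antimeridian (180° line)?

No

Signed shortest Δλ = ((132.90 − 50.25 + 180) mod 360) − 180 = 82.65°.
Going east by 82.65° from +50.25° reaches +132.90° without touching 180°.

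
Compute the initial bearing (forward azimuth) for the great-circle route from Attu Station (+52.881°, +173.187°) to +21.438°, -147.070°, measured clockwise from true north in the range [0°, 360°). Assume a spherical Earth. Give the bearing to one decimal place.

120.5°

Δλ = -147.070 − 173.187 = -320.257°; wrapped into (−180°, 180°]: 39.743°.
θ = atan2( sin Δλ · cos φ₂ , cos φ₁ · sin φ₂ − sin φ₁ · cos φ₂ · cos Δλ )
  = atan2(0.59511, -0.35014) = 120.471° → normalised to [0°, 360°): 120.471°.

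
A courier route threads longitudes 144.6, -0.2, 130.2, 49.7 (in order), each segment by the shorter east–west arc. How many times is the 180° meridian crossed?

0

Leg 1: +144.6° → -0.2°, shortest Δλ = -144.8° (west) — does not cross 180°.
Leg 2: -0.2° → +130.2°, shortest Δλ = 130.4° (east) — does not cross 180°.
Leg 3: +130.2° → +49.7°, shortest Δλ = -80.5° (west) — does not cross 180°.
Total crossings: 0.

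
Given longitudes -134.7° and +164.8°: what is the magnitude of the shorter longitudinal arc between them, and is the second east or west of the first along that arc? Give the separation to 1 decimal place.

60.5° west

Raw difference: 164.8 − -134.7 = 299.5°.
Normalise into (−180°, 180°]: 299.5° − 360° = -60.5°.
Negative ⇒ the second point lies to the west; separation 60.5°.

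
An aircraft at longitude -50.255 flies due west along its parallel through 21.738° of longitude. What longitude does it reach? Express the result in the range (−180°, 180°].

Start at -50.255°; shift −21.738° → -71.993°.
-71.993° already lies in (−180°, 180°].

-71.993°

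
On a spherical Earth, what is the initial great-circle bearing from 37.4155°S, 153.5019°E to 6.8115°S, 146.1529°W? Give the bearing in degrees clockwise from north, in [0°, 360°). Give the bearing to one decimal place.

Δλ = -146.1529 − 153.5019 = -299.6548°; wrapped into (−180°, 180°]: 60.3452°.
θ = atan2( sin Δλ · cos φ₂ , cos φ₁ · sin φ₂ − sin φ₁ · cos φ₂ · cos Δλ )
  = atan2(0.86289, 0.20430) = 76.680° → normalised to [0°, 360°): 76.680°.

76.7°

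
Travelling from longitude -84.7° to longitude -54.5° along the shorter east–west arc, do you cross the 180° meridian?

No

Signed shortest Δλ = ((-54.5 − -84.7 + 180) mod 360) − 180 = 30.2°.
Going east by 30.2° from -84.7° reaches -54.5° without touching 180°.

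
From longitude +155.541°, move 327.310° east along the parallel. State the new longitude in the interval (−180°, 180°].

+122.851°

Start at +155.541°; shift +327.310° → +482.851°.
+482.851° lies outside (−180°, 180°]; subtract 360° → +122.851°.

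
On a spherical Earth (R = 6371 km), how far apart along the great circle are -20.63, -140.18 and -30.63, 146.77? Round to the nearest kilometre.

Δλ = 146.77 − -140.18 = 286.95°; wrapped into (−180°, 180°]: -73.05°.
Δφ = -30.63 − -20.63 = -10.00°.
a = sin²(Δφ/2) + cos φ₁ · cos φ₂ · sin²(Δλ/2) = 0.292858.
c = 2·atan2(√a, √(1−a)) = 1.14364 rad → d = 6371·c ≈ 7286.13 km.

7286 km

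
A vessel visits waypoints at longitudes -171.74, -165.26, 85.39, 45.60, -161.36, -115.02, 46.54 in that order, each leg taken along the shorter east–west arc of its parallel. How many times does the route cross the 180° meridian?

2

Leg 1: -171.74° → -165.26°, shortest Δλ = 6.48° (east) — does not cross 180°.
Leg 2: -165.26° → +85.39°, shortest Δλ = -109.35° (west) — crosses 180°.
Leg 3: +85.39° → +45.60°, shortest Δλ = -39.79° (west) — does not cross 180°.
Leg 4: +45.60° → -161.36°, shortest Δλ = 153.04° (east) — crosses 180°.
Leg 5: -161.36° → -115.02°, shortest Δλ = 46.34° (east) — does not cross 180°.
Leg 6: -115.02° → +46.54°, shortest Δλ = 161.56° (east) — does not cross 180°.
Total crossings: 2.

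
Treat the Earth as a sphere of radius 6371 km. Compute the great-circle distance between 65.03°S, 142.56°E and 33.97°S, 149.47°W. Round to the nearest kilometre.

Δλ = -149.47 − 142.56 = -292.03°; wrapped into (−180°, 180°]: 67.97°.
Δφ = -33.97 − -65.03 = 31.06°.
a = sin²(Δφ/2) + cos φ₁ · cos φ₂ · sin²(Δλ/2) = 0.181075.
c = 2·atan2(√a, √(1−a)) = 0.87909 rad → d = 6371·c ≈ 5600.71 km.

5601 km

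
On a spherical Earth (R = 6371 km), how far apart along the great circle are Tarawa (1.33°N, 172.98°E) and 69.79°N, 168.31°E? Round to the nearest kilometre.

7620 km

Δλ = 168.31 − 172.98 = -4.67°.
Δφ = 69.79 − 1.33 = 68.46°.
a = sin²(Δφ/2) + cos φ₁ · cos φ₂ · sin²(Δλ/2) = 0.316998.
c = 2·atan2(√a, √(1−a)) = 1.19608 rad → d = 6371·c ≈ 7620.26 km.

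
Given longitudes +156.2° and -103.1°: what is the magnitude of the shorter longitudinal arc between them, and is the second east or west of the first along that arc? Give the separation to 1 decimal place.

100.7° east

Raw difference: -103.1 − 156.2 = -259.3°.
Normalise into (−180°, 180°]: -259.3° + 360° = 100.7°.
Positive ⇒ the second point lies to the east; separation 100.7°.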